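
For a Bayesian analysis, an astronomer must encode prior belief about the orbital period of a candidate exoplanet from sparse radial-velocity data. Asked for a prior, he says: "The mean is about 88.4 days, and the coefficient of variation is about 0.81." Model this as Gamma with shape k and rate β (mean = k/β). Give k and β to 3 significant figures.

For Gamma(k, rate β): mean = k/β, variance = k/β², so CV = 1/√k.
CV = 0.81, hence k = 1/CV² = 1.52.
Then β = k/mean = 1.52/88.4 = 0.0172.

k ≈ 1.52, β ≈ 0.0172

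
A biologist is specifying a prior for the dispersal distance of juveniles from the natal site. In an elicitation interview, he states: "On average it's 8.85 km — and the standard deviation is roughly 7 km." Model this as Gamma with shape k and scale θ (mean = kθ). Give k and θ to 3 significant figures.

For Gamma(k, scale θ): mean = kθ, variance = kθ², so CV = 1/√k.
CV = SD/mean = 7/8.85 = 0.791, hence k = 1/CV² = 1.6.
Then θ = mean/k = 8.85/1.6 = 5.54.

k ≈ 1.6, θ ≈ 5.54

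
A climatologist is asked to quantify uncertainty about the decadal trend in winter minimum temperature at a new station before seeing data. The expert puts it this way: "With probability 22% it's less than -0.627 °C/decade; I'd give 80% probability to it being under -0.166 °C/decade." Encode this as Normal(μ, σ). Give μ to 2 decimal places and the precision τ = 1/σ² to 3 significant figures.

μ = -0.41, τ = 12.3

For Normal(μ,σ), the p-quantile is μ + z_p·σ. Here z_{0.22} = -0.7722, z_{0.8} = 0.8416.
So -0.627 = μ − 0.7722σ and -0.166 = μ + 0.8416σ.
Subtracting: σ = (-0.166 − -0.627)/(0.8416 − (-0.7722)) = 0.29.
Then μ = -0.627 − (-0.7722)·0.29 = -0.41.
Precision τ = 1/σ² = 1/0.2857² = 12.3.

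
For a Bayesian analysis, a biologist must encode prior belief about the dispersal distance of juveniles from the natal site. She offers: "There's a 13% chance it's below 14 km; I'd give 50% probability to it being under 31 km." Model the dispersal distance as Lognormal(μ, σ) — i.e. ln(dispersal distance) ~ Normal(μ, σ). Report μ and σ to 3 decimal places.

If T ~ Lognormal(μ,σ) then ln T ~ Normal(μ,σ), so the p-quantile of ln T is μ + z_p·σ.
ln(14) = 2.639 and ln(31) = 3.434; z_{0.13} = -1.126, z_{0.5} = 0.
σ = (3.434 − 2.639)/(0 − (-1.126)) = 0.706.
μ = 2.639 − (-1.126)·0.706 = 3.434.

μ ≈ 3.434, σ ≈ 0.706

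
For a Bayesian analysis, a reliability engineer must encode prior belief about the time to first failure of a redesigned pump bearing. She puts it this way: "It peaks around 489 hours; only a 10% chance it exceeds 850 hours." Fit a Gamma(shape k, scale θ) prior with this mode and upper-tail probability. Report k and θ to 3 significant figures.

Gamma(k,θ) with k>1 has mode (k−1)θ, so θ = 489/(k−1).
Need P(X < 850) = 0.9 with θ tied to k this way. Start at k = 2, θ = 489: P(X<850) ≈ 0.519.
Too low — raise k to concentrate. Iterating converges to k ≈ 7.21.
Then θ = 489/(7.21−1) ≈ 78.8.

k ≈ 7.21, θ ≈ 78.8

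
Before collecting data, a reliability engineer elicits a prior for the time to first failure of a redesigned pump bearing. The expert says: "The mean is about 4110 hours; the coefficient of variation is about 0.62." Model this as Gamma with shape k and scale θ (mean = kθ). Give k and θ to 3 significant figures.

For Gamma(k, scale θ): mean = kθ, variance = kθ², so CV = 1/√k.
CV = 0.62, hence k = 1/CV² = 2.6.
Then θ = mean/k = 4110/2.6 = 1580.

k ≈ 2.6, θ ≈ 1580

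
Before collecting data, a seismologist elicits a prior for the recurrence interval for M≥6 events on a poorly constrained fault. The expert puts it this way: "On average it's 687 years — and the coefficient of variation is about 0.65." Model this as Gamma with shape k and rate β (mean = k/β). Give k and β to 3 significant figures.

For Gamma(k, rate β): mean = k/β, variance = k/β², so CV = 1/√k.
CV = 0.65, hence k = 1/CV² = 2.37.
Then β = k/mean = 2.37/687 = 0.00345.

k ≈ 2.37, β ≈ 0.00345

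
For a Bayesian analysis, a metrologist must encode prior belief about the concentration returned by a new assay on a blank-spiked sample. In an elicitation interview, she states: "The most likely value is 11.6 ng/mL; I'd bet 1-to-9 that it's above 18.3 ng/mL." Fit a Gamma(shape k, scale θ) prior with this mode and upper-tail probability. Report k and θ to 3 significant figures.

Gamma(k,θ) with k>1 has mode (k−1)θ, so θ = 11.6/(k−1).
Need P(X < 18.3) = 0.9 with θ tied to k this way. Start at k = 2, θ = 11.6: P(X<18.3) ≈ 0.468.
Too low — raise k to concentrate. Iterating converges to k ≈ 10.
Then θ = 11.6/(10−1) ≈ 1.29.

k ≈ 10, θ ≈ 1.29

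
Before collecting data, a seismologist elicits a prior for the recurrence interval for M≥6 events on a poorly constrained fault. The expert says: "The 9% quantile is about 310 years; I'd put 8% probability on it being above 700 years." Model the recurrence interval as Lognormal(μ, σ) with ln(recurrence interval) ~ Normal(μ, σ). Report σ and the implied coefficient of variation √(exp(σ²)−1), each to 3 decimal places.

If T ~ Lognormal(μ,σ) then ln T ~ Normal(μ,σ), so the p-quantile of ln T is μ + z_p·σ.
ln(310) = 5.737 and ln(700) = 6.551; z_{0.09} = -1.341, z_{0.92} = 1.405.
σ = (6.551 − 5.737)/(1.405 − (-1.341)) = 0.297.
μ = 5.737 − (-1.341)·0.297 = 6.134.
CV = √(exp(σ²)−1) = √(exp(0.0880)−1) = 0.303.

σ ≈ 0.297, CV ≈ 0.303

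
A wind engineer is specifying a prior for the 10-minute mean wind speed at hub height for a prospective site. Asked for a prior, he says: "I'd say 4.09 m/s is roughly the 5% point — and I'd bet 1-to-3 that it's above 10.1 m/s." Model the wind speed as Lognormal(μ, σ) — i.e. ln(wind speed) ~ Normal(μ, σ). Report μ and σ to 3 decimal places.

μ ≈ 2.050, σ ≈ 0.390

If T ~ Lognormal(μ,σ) then ln T ~ Normal(μ,σ), so the p-quantile of ln T is μ + z_p·σ.
ln(4.09) = 1.409 and ln(10.1) = 2.313; z_{0.05} = -1.645, z_{0.75} = 0.6745.
σ = (2.313 − 1.409)/(0.6745 − (-1.645)) = 0.390.
μ = 1.409 − (-1.645)·0.390 = 2.050.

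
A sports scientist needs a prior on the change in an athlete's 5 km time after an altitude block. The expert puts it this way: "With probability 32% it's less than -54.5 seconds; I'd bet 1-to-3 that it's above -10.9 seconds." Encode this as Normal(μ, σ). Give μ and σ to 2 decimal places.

μ = -36.65, σ = 38.17

The p-quantile of Normal(μ,σ) is μ + z_p·σ, with z_{0.32} = -0.4677 and z_{0.75} = 0.6745.
Eliminate σ: μ = (z₂·x₁ − z₁·x₂)/(z₂ − z₁) = (0.6745·-54.5 − (-0.4677)·-10.9)/1.142 = -36.65.
Then σ = (x₂ − x₁)/(z₂ − z₁) = (-10.9 − -54.5)/1.142 = 38.17.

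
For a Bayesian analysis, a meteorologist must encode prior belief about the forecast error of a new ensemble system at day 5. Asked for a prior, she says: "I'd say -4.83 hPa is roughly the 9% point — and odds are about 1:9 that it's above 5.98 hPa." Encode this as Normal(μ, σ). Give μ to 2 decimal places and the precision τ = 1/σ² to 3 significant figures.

μ = 0.70, τ = 0.0588

For Normal(μ,σ), the p-quantile is μ + z_p·σ. Here z_{0.09} = -1.341, z_{0.9} = 1.282.
So -4.83 = μ − 1.341σ and 5.98 = μ + 1.282σ.
Subtracting: σ = (5.98 − -4.83)/(1.282 − (-1.341)) = 4.12.
Then μ = -4.83 − (-1.341)·4.12 = 0.70.
Precision τ = 1/σ² = 1/4.122² = 0.0588.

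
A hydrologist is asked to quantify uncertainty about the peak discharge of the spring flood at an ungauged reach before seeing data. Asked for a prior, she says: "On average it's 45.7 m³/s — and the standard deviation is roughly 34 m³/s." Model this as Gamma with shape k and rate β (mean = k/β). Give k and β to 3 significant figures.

k ≈ 1.81, β ≈ 0.0395

For Gamma(k, rate β): mean = k/β, variance = k/β², so CV = 1/√k.
CV = SD/mean = 34/45.7 = 0.744, hence k = 1/CV² = 1.81.
Then β = k/mean = 1.81/45.7 = 0.0395.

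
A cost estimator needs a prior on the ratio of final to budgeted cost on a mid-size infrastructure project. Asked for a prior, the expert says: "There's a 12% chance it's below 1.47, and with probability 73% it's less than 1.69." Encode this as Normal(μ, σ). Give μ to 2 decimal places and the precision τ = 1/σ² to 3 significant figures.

μ = 1.61, τ = 66

For Normal(μ,σ), the p-quantile is μ + z_p·σ. Here z_{0.12} = -1.175, z_{0.73} = 0.6128.
So 1.47 = μ − 1.175σ and 1.69 = μ + 0.6128σ.
Subtracting: σ = (1.69 − 1.47)/(0.6128 − (-1.175)) = 0.12.
Then μ = 1.47 − (-1.175)·0.12 = 1.61.
Precision τ = 1/σ² = 1/0.1231² = 66.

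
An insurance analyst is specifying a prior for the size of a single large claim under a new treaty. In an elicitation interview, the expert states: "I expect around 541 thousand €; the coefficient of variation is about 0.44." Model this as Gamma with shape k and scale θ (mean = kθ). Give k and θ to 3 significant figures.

For Gamma(k, scale θ): mean = kθ, variance = kθ², so CV = 1/√k.
CV = 0.44, hence k = 1/CV² = 5.17.
Then θ = mean/k = 541/5.17 = 105.

k ≈ 5.17, θ ≈ 105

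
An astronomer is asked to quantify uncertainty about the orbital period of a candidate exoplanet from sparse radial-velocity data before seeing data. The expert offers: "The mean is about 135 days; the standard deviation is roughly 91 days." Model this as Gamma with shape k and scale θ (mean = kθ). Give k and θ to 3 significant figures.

For Gamma(k, scale θ): mean = kθ, variance = kθ², so CV = 1/√k.
CV = SD/mean = 91/135 = 0.6741, hence k = 1/CV² = 2.2.
Then θ = mean/k = 135/2.2 = 61.3.

k ≈ 2.2, θ ≈ 61.3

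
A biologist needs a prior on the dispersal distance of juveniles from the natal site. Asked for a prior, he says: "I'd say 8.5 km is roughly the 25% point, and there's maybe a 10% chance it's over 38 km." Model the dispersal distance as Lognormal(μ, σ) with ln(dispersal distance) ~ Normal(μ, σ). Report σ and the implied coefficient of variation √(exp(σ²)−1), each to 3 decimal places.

σ ≈ 0.766, CV ≈ 0.893

If T ~ Lognormal(μ,σ) then ln T ~ Normal(μ,σ), so the p-quantile of ln T is μ + z_p·σ.
ln(8.5) = 2.14 and ln(38) = 3.638; z_{0.25} = -0.6745, z_{0.9} = 1.282.
σ = (3.638 − 2.14)/(1.282 − (-0.6745)) = 0.766.
μ = 2.14 − (-0.6745)·0.766 = 2.656.
CV = √(exp(σ²)−1) = √(exp(0.5861)−1) = 0.893.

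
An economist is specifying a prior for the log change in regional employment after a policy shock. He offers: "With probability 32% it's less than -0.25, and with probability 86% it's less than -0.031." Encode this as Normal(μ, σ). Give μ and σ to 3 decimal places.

For Normal(μ,σ), the p-quantile is μ + z_p·σ. Here z_{0.32} = -0.4677, z_{0.86} = 1.08.
So -0.25 = μ − 0.4677σ and -0.031 = μ + 1.08σ.
Subtracting: σ = (-0.031 − -0.25)/(1.08 − (-0.4677)) = 0.141.
Then μ = -0.25 − (-0.4677)·0.141 = -0.184.

μ = -0.184, σ = 0.141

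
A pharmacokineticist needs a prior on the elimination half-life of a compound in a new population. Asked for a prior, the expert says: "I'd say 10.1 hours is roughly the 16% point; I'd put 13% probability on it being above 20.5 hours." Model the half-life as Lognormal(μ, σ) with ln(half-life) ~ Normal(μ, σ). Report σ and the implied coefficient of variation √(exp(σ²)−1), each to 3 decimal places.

σ ≈ 0.334, CV ≈ 0.343

If T ~ Lognormal(μ,σ) then ln T ~ Normal(μ,σ), so the p-quantile of ln T is μ + z_p·σ.
ln(10.1) = 2.313 and ln(20.5) = 3.02; z_{0.16} = -0.9945, z_{0.87} = 1.126.
σ = (3.02 − 2.313)/(1.126 − (-0.9945)) = 0.334.
μ = 2.313 − (-0.9945)·0.334 = 2.644.
CV = √(exp(σ²)−1) = √(exp(0.1114)−1) = 0.343.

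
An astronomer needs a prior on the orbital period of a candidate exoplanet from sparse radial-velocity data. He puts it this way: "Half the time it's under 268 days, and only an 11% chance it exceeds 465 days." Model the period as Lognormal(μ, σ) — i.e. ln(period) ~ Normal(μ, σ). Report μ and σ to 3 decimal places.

μ ≈ 5.591, σ ≈ 0.449

If T ~ Lognormal(μ,σ) then ln T ~ Normal(μ,σ), so the p-quantile of ln T is μ + z_p·σ.
ln(268) = 5.591 and ln(465) = 6.142; z_{0.5} = 0, z_{0.89} = 1.227.
σ = (6.142 − 5.591)/(1.227 − (0)) = 0.449.
μ = 5.591 − (0)·0.449 = 5.591.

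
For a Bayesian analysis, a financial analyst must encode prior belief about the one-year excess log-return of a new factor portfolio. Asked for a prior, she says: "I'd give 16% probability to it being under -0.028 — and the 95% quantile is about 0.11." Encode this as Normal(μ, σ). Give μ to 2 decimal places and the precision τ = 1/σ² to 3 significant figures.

μ = 0.02, τ = 366

The p-quantile of Normal(μ,σ) is μ + z_p·σ, with z_{0.16} = -0.9945 and z_{0.95} = 1.645.
Eliminate σ: μ = (z₂·x₁ − z₁·x₂)/(z₂ − z₁) = (1.645·-0.028 − (-0.9945)·0.11)/2.639 = 0.02.
Then σ = (x₂ − x₁)/(z₂ − z₁) = (0.11 − -0.028)/2.639 = 0.05.
Precision τ = 1/σ² = 1/0.05229² = 366.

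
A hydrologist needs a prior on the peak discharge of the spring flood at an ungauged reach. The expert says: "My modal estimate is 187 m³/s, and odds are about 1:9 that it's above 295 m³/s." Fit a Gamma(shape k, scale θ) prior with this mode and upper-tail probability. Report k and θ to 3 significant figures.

k ≈ 10, θ ≈ 20.7

Gamma(k,θ) with k>1 has mode (k−1)θ, so θ = 187/(k−1).
Need P(X < 295) = 0.9 with θ tied to k this way. Start at k = 2, θ = 187: P(X<295) ≈ 0.468.
Too low — raise k to concentrate. Iterating converges to k ≈ 10.
Then θ = 187/(10−1) ≈ 20.7.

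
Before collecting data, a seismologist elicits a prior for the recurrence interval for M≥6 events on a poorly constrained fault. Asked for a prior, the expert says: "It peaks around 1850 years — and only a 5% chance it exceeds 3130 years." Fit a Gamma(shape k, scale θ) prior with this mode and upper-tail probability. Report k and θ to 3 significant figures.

Gamma(k,θ) with k>1 has mode (k−1)θ, so θ = 1850/(k−1).
Need P(X < 3130) = 0.95 with θ tied to k this way. Start at k = 2, θ = 1850: P(X<3130) ≈ 0.504.
Too low — raise k to concentrate. Iterating converges to k ≈ 11.1.
Then θ = 1850/(11.1−1) ≈ 183.

k ≈ 11.1, θ ≈ 183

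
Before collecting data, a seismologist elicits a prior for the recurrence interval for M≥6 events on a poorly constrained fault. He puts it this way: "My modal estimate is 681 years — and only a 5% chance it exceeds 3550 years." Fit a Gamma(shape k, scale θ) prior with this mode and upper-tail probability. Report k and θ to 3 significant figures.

k ≈ 1.87, θ ≈ 784

Gamma(k,θ) with k>1 has mode (k−1)θ, so θ = 681/(k−1).
Need P(X < 3550) = 0.95 with θ tied to k this way. Start at k = 2, θ = 681: P(X<3550) ≈ 0.966.
Too high — lower k to spread out. Iterating converges to k ≈ 1.87.
Then θ = 681/(1.87−1) ≈ 784.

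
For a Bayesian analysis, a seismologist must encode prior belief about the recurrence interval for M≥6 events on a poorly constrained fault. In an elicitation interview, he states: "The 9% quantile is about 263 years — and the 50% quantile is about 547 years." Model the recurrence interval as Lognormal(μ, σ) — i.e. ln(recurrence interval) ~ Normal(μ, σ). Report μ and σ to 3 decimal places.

μ ≈ 6.304, σ ≈ 0.546

If T ~ Lognormal(μ,σ) then ln T ~ Normal(μ,σ), so the p-quantile of ln T is μ + z_p·σ.
ln(263) = 5.572 and ln(547) = 6.304; z_{0.09} = -1.341, z_{0.5} = 0.
σ = (6.304 − 5.572)/(0 − (-1.341)) = 0.546.
μ = 5.572 − (-1.341)·0.546 = 6.304.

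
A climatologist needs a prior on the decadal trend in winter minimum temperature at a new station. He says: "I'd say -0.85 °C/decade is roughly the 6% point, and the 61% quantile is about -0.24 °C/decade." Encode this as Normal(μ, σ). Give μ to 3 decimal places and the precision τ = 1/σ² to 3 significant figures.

For Normal(μ,σ), the p-quantile is μ + z_p·σ. Here z_{0.06} = -1.555, z_{0.61} = 0.2793.
So -0.85 = μ − 1.555σ and -0.24 = μ + 0.2793σ.
Subtracting: σ = (-0.24 − -0.85)/(0.2793 − (-1.555)) = 0.333.
Then μ = -0.85 − (-1.555)·0.333 = -0.333.
Precision τ = 1/σ² = 1/0.3326² = 9.04.

μ = -0.333, τ = 9.04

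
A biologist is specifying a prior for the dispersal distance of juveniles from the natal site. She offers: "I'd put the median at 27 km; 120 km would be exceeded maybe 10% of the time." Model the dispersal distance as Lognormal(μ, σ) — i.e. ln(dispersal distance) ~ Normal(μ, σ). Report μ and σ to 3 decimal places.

If T ~ Lognormal(μ,σ) then ln T ~ Normal(μ,σ), so the p-quantile of ln T is μ + z_p·σ.
ln(27) = 3.296 and ln(120) = 4.787; z_{0.5} = 0, z_{0.9} = 1.282.
σ = (4.787 − 3.296)/(1.282 − (0)) = 1.164.
μ = 3.296 − (0)·1.164 = 3.296.

μ ≈ 3.296, σ ≈ 1.164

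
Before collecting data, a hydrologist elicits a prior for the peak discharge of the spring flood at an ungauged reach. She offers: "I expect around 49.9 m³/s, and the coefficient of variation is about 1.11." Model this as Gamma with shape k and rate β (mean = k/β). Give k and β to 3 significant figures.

k ≈ 0.812, β ≈ 0.0163

For Gamma(k, rate β): mean = k/β, variance = k/β², so CV = 1/√k.
CV = 1.11, hence k = 1/CV² = 0.812.
Then β = k/mean = 0.812/49.9 = 0.0163.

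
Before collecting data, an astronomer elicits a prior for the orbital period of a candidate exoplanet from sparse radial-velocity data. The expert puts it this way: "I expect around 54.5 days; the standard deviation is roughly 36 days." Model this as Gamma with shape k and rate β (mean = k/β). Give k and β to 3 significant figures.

k ≈ 2.29, β ≈ 0.0421

For Gamma(k, rate β): mean = k/β, variance = k/β², so CV = 1/√k.
CV = SD/mean = 36/54.5 = 0.6606, hence k = 1/CV² = 2.29.
Then β = k/mean = 2.29/54.5 = 0.0421.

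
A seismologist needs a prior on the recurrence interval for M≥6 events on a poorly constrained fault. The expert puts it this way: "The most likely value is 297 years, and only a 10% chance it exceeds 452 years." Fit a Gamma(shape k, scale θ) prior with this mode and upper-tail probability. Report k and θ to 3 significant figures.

k ≈ 11.6, θ ≈ 28.1

Gamma(k,θ) with k>1 has mode (k−1)θ, so θ = 297/(k−1).
Need P(X < 452) = 0.9 with θ tied to k this way. Start at k = 2, θ = 297: P(X<452) ≈ 0.449.
Too low — raise k to concentrate. Iterating converges to k ≈ 11.6.
Then θ = 297/(11.6−1) ≈ 28.1.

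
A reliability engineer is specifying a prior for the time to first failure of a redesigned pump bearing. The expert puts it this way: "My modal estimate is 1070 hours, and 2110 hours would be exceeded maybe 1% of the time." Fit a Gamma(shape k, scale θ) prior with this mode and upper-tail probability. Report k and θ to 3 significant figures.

k ≈ 11.7, θ ≈ 100

Gamma(k,θ) with k>1 has mode (k−1)θ, so θ = 1070/(k−1).
Need P(X < 2110) = 0.99 with θ tied to k this way. Start at k = 2, θ = 1070: P(X<2110) ≈ 0.586.
Too low — raise k to concentrate. Iterating converges to k ≈ 11.7.
Then θ = 1070/(11.7−1) ≈ 100.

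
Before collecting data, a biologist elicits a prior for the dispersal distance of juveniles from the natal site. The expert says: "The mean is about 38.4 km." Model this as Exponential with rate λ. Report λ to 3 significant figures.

λ ≈ 0.026

Exponential mean = 1/λ, so λ = 1/38.4 = 0.026.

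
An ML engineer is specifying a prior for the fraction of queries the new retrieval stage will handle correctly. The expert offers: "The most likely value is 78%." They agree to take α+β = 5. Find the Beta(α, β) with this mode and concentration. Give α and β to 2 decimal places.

α = 3.34, β = 1.66

For α,β > 1 the Beta mode is (α−1)/(α+β−2). With α+β = 5, the mode is (α−1)/3.
Set (α−1)/3 = 0.78 → α = 1 + 0.78·3 = 3.34.
β = 5 − α = 1.66.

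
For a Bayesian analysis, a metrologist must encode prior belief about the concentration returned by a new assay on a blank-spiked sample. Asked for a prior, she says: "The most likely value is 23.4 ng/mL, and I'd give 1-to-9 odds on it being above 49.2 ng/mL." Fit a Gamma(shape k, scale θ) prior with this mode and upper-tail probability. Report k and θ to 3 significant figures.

k ≈ 4.48, θ ≈ 6.73

Gamma(k,θ) with k>1 has mode (k−1)θ, so θ = 23.4/(k−1).
Need P(X < 49.2) = 0.9 with θ tied to k this way. Start at k = 2, θ = 23.4: P(X<49.2) ≈ 0.621.
Too low — raise k to concentrate. Iterating converges to k ≈ 4.48.
Then θ = 23.4/(4.48−1) ≈ 6.73.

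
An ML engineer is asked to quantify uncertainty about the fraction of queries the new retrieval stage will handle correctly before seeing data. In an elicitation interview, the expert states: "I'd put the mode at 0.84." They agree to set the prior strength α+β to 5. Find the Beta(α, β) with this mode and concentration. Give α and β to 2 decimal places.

α = 3.52, β = 1.48

For α,β > 1 the Beta mode is (α−1)/(α+β−2). With α+β = 5, the mode is (α−1)/3.
Set (α−1)/3 = 0.84 → α = 1 + 0.84·3 = 3.52.
β = 5 − α = 1.48.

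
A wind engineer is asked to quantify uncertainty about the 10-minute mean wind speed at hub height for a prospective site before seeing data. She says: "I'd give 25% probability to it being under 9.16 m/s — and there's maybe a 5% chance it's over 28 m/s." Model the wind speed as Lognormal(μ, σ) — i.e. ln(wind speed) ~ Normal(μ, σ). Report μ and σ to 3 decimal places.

μ ≈ 2.540, σ ≈ 0.482

If T ~ Lognormal(μ,σ) then ln T ~ Normal(μ,σ), so the p-quantile of ln T is μ + z_p·σ.
ln(9.16) = 2.215 and ln(28) = 3.332; z_{0.25} = -0.6745, z_{0.95} = 1.645.
σ = (3.332 − 2.215)/(1.645 − (-0.6745)) = 0.482.
μ = 2.215 − (-0.6745)·0.482 = 2.540.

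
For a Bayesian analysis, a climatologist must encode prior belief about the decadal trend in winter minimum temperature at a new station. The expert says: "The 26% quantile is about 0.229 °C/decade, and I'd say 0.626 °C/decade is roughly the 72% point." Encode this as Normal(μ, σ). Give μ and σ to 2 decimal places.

μ = 0.44, σ = 0.32

For Normal(μ,σ), the p-quantile is μ + z_p·σ. Here z_{0.26} = -0.6433, z_{0.72} = 0.5828.
So 0.229 = μ − 0.6433σ and 0.626 = μ + 0.5828σ.
Subtracting: σ = (0.626 − 0.229)/(0.5828 − (-0.6433)) = 0.32.
Then μ = 0.229 − (-0.6433)·0.32 = 0.44.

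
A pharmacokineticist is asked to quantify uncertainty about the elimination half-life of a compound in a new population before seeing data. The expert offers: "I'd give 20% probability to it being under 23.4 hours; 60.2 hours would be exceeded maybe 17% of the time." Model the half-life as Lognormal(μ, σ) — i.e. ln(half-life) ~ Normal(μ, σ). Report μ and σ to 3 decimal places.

If T ~ Lognormal(μ,σ) then ln T ~ Normal(μ,σ), so the p-quantile of ln T is μ + z_p·σ.
ln(23.4) = 3.153 and ln(60.2) = 4.098; z_{0.2} = -0.8416, z_{0.83} = 0.9542.
σ = (4.098 − 3.153)/(0.9542 − (-0.8416)) = 0.526.
μ = 3.153 − (-0.8416)·0.526 = 3.596.

μ ≈ 3.596, σ ≈ 0.526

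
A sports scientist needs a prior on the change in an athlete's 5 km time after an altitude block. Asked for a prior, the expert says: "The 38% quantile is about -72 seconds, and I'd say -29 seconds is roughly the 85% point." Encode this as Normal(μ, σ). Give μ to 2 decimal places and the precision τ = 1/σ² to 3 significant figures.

μ = -62.21, τ = 0.000974

The p-quantile of Normal(μ,σ) is μ + z_p·σ, with z_{0.38} = -0.3055 and z_{0.85} = 1.036.
Eliminate σ: μ = (z₂·x₁ − z₁·x₂)/(z₂ − z₁) = (1.036·-72 − (-0.3055)·-29)/1.342 = -62.21.
Then σ = (x₂ − x₁)/(z₂ − z₁) = (-29 − -72)/1.342 = 32.04.
Precision τ = 1/σ² = 1/32.04² = 0.000974.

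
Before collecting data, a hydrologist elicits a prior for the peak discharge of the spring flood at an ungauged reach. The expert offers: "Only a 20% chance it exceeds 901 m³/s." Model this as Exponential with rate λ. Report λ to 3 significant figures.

P(T > 901.0) = e^(−λ·901.0) = 0.2, so λ = −ln(0.2)/901.0 = 0.00179.

λ ≈ 0.00179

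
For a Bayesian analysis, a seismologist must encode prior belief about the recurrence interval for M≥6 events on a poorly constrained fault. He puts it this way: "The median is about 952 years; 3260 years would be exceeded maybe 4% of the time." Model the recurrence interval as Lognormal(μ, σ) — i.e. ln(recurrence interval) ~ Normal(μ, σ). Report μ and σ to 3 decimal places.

If T ~ Lognormal(μ,σ) then ln T ~ Normal(μ,σ), so the p-quantile of ln T is μ + z_p·σ.
ln(952) = 6.859 and ln(3260) = 8.089; z_{0.5} = 0, z_{0.96} = 1.751.
σ = (8.089 − 6.859)/(1.751 − (0)) = 0.703.
μ = 6.859 − (0)·0.703 = 6.859.

μ ≈ 6.859, σ ≈ 0.703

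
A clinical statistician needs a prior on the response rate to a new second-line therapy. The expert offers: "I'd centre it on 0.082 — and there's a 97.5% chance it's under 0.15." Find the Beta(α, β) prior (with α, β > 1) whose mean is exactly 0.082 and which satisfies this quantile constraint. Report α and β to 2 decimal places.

With mean 0.082 fixed, write α = 0.082s, β = 0.918s where s = α+β.
Need P(θ < 0.15) = 0.975 under Beta(0.082s, 0.918s). Normal approximation: (q−m)/√(m(1−m)/s) ≈ z_{0.975} = 1.96, so s ≈ 0.082·0.918·(1.96)²/(0.15−0.082)² = 62.5.
At s = 62.5: P(θ<0.15) ≈ 0.959. Adjusting to match 0.975 gives s ≈ 81.76.
So α = 0.082·81.76 ≈ 6.70, β = 0.918·81.76 ≈ 75.05.

α ≈ 6.70, β ≈ 75.05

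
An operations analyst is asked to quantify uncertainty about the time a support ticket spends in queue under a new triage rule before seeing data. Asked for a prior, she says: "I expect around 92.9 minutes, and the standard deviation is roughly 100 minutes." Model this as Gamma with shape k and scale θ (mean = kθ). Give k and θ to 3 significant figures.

k ≈ 0.863, θ ≈ 108

For Gamma(k, scale θ): mean = kθ, variance = kθ², so CV = 1/√k.
CV = SD/mean = 100/92.9 = 1.076, hence k = 1/CV² = 0.863.
Then θ = mean/k = 92.9/0.863 = 108.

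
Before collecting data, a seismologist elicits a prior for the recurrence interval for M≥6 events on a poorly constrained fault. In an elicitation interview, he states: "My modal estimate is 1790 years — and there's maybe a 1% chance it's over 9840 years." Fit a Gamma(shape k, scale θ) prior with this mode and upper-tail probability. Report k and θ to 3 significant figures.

k ≈ 2.31, θ ≈ 1370

Gamma(k,θ) with k>1 has mode (k−1)θ, so θ = 1790/(k−1).
Need P(X < 9840) = 0.99 with θ tied to k this way. Start at k = 2, θ = 1790: P(X<9840) ≈ 0.973.
Too low — raise k to concentrate. Iterating converges to k ≈ 2.31.
Then θ = 1790/(2.31−1) ≈ 1370.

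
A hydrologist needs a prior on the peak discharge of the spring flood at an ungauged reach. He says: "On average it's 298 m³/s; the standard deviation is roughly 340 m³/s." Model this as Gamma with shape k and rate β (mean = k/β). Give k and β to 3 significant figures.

k ≈ 0.768, β ≈ 0.00258

For Gamma(k, rate β): mean = k/β, variance = k/β², so CV = 1/√k.
CV = SD/mean = 340/298 = 1.141, hence k = 1/CV² = 0.768.
Then β = k/mean = 0.768/298 = 0.00258.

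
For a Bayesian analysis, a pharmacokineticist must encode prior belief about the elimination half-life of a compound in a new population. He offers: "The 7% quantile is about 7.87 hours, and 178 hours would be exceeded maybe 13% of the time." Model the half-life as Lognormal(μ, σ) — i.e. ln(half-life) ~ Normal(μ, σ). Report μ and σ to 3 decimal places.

If T ~ Lognormal(μ,σ) then ln T ~ Normal(μ,σ), so the p-quantile of ln T is μ + z_p·σ.
ln(7.87) = 2.063 and ln(178) = 5.182; z_{0.07} = -1.476, z_{0.87} = 1.126.
σ = (5.182 − 2.063)/(1.126 − (-1.476)) = 1.199.
μ = 2.063 − (-1.476)·1.199 = 3.832.

μ ≈ 3.832, σ ≈ 1.199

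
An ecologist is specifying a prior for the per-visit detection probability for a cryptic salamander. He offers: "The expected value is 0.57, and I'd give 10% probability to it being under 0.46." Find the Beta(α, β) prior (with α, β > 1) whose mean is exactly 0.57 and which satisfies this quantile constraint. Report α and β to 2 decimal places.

α ≈ 19.08, β ≈ 14.40

With mean 0.57 fixed, write α = 0.57s, β = 0.43s where s = α+β.
Need P(θ < 0.46) = 0.1 under Beta(0.57s, 0.43s). Normal approximation: (q−m)/√(m(1−m)/s) ≈ z_{0.1} = -1.28, so s ≈ 0.57·0.43·(-1.28)²/(0.46−0.57)² = 33.3.
At s = 33.3: P(θ<0.46) ≈ 0.101. Adjusting to match 0.1 gives s ≈ 33.48.
So α = 0.57·33.48 ≈ 19.08, β = 0.43·33.48 ≈ 14.40.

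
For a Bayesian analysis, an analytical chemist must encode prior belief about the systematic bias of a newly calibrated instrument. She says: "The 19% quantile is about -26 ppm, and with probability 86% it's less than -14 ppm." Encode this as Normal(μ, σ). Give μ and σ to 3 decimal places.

The p-quantile of Normal(μ,σ) is μ + z_p·σ, with z_{0.19} = -0.8779 and z_{0.86} = 1.08.
Eliminate σ: μ = (z₂·x₁ − z₁·x₂)/(z₂ − z₁) = (1.08·-26 − (-0.8779)·-14)/1.958 = -20.620.
Then σ = (x₂ − x₁)/(z₂ − z₁) = (-14 − -26)/1.958 = 6.128.

μ = -20.620, σ = 6.128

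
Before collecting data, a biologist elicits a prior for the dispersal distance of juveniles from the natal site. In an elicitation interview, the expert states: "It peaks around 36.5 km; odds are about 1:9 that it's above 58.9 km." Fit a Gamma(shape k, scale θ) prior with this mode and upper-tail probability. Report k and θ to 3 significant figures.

Gamma(k,θ) with k>1 has mode (k−1)θ, so θ = 36.5/(k−1).
Need P(X < 58.9) = 0.9 with θ tied to k this way. Start at k = 2, θ = 36.5: P(X<58.9) ≈ 0.479.
Too low — raise k to concentrate. Iterating converges to k ≈ 9.21.
Then θ = 36.5/(9.21−1) ≈ 4.44.

k ≈ 9.21, θ ≈ 4.44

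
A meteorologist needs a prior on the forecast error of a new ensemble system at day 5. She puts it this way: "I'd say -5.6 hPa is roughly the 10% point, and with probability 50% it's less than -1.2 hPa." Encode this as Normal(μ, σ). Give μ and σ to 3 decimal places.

For Normal(μ,σ), the p-quantile is μ + z_p·σ. Here z_{0.1} = -1.282, z_{0.5} = 0.
So -5.6 = μ − 1.282σ and -1.2 = μ + 0σ.
Subtracting: σ = (-1.2 − -5.6)/(0 − (-1.282)) = 3.433.
Then μ = -5.6 − (-1.282)·3.433 = -1.200.

μ = -1.200, σ = 3.433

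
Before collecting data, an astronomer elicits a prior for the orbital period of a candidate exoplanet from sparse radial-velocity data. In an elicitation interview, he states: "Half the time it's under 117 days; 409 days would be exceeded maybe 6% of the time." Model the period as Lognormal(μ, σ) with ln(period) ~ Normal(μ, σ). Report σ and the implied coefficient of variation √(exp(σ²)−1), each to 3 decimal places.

If T ~ Lognormal(μ,σ) then ln T ~ Normal(μ,σ), so the p-quantile of ln T is μ + z_p·σ.
ln(117) = 4.762 and ln(409) = 6.014; z_{0.5} = 0, z_{0.94} = 1.555.
σ = (6.014 − 4.762)/(1.555 − (0)) = 0.805.
μ = 4.762 − (0)·0.805 = 4.762.
CV = √(exp(σ²)−1) = √(exp(0.6480)−1) = 0.955.

σ ≈ 0.805, CV ≈ 0.955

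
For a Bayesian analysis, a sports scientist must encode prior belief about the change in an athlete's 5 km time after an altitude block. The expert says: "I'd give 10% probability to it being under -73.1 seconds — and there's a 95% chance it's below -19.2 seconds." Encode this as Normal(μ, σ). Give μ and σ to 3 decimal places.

For Normal(μ,σ), the p-quantile is μ + z_p·σ. Here z_{0.1} = -1.282, z_{0.95} = 1.645.
So -73.1 = μ − 1.282σ and -19.2 = μ + 1.645σ.
Subtracting: σ = (-19.2 − -73.1)/(1.645 − (-1.282)) = 18.419.
Then μ = -73.1 − (-1.282)·18.419 = -49.496.

μ = -49.496, σ = 18.419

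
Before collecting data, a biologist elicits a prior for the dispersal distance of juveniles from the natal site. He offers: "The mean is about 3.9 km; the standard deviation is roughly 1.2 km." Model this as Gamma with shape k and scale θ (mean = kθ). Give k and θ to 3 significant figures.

For Gamma(k, scale θ): mean = kθ, variance = kθ², so CV = 1/√k.
CV = SD/mean = 1.2/3.9 = 0.3077, hence k = 1/CV² = 10.6.
Then θ = mean/k = 3.9/10.6 = 0.369.

k ≈ 10.6, θ ≈ 0.369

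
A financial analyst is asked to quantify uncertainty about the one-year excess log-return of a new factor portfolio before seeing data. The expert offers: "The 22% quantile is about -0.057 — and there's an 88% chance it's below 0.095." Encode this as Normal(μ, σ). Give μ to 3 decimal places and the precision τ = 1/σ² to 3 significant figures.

μ = 0.003, τ = 164

For Normal(μ,σ), the p-quantile is μ + z_p·σ. Here z_{0.22} = -0.7722, z_{0.88} = 1.175.
So -0.057 = μ − 0.7722σ and 0.095 = μ + 1.175σ.
Subtracting: σ = (0.095 − -0.057)/(1.175 − (-0.7722)) = 0.078.
Then μ = -0.057 − (-0.7722)·0.078 = 0.003.
Precision τ = 1/σ² = 1/0.07806² = 164.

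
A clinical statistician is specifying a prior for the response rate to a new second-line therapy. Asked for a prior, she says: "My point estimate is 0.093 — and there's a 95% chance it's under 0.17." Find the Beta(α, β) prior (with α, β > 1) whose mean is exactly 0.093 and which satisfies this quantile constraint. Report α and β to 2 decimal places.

With mean 0.093 fixed, write α = 0.093s, β = 0.907s where s = α+β.
Need P(θ < 0.17) = 0.95 under Beta(0.093s, 0.907s). Normal approximation: (q−m)/√(m(1−m)/s) ≈ z_{0.95} = 1.64, so s ≈ 0.093·0.907·(1.64)²/(0.17−0.093)² = 38.5.
At s = 38.5: P(θ<0.17) ≈ 0.934. Adjusting to match 0.95 gives s ≈ 47.63.
So α = 0.093·47.63 ≈ 4.43, β = 0.907·47.63 ≈ 43.20.

α ≈ 4.43, β ≈ 43.20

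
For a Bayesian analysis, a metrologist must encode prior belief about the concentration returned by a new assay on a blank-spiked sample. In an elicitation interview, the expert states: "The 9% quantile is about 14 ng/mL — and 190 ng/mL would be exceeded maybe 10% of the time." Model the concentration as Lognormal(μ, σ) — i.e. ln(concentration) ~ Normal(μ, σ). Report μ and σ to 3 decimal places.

μ ≈ 3.972, σ ≈ 0.995

If T ~ Lognormal(μ,σ) then ln T ~ Normal(μ,σ), so the p-quantile of ln T is μ + z_p·σ.
ln(14) = 2.639 and ln(190) = 5.247; z_{0.09} = -1.341, z_{0.9} = 1.282.
σ = (5.247 − 2.639)/(1.282 − (-1.341)) = 0.995.
μ = 2.639 − (-1.341)·0.995 = 3.972.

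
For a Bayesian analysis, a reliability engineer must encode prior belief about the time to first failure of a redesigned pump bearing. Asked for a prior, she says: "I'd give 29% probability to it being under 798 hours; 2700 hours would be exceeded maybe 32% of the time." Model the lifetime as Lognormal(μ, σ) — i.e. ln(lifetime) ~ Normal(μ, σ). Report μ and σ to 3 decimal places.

μ ≈ 7.343, σ ≈ 1.194

If T ~ Lognormal(μ,σ) then ln T ~ Normal(μ,σ), so the p-quantile of ln T is μ + z_p·σ.
ln(798) = 6.682 and ln(2700) = 7.901; z_{0.29} = -0.5534, z_{0.68} = 0.4677.
σ = (7.901 − 6.682)/(0.4677 − (-0.5534)) = 1.194.
μ = 6.682 − (-0.5534)·1.194 = 7.343.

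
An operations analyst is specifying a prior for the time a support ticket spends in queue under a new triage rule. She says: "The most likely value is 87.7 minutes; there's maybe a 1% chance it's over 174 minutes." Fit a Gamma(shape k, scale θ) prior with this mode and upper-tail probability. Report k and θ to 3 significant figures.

k ≈ 11.5, θ ≈ 8.37

Gamma(k,θ) with k>1 has mode (k−1)θ, so θ = 87.7/(k−1).
Need P(X < 174) = 0.99 with θ tied to k this way. Start at k = 2, θ = 87.7: P(X<174) ≈ 0.590.
Too low — raise k to concentrate. Iterating converges to k ≈ 11.5.
Then θ = 87.7/(11.5−1) ≈ 8.37.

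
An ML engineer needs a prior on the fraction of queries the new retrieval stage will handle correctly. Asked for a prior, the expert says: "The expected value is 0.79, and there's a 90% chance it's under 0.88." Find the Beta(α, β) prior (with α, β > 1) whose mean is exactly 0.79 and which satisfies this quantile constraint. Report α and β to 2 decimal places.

With mean 0.79 fixed, write α = 0.79s, β = 0.21s where s = α+β.
Need P(θ < 0.88) = 0.9 under Beta(0.79s, 0.21s). Normal approximation: (q−m)/√(m(1−m)/s) ≈ z_{0.9} = 1.28, so s ≈ 0.79·0.21·(1.28)²/(0.88−0.79)² = 33.6.
At s = 33.6: P(θ<0.88) ≈ 0.916. Adjusting to match 0.9 gives s ≈ 29.62.
So α = 0.79·29.62 ≈ 23.40, β = 0.21·29.62 ≈ 6.22.

α ≈ 23.40, β ≈ 6.22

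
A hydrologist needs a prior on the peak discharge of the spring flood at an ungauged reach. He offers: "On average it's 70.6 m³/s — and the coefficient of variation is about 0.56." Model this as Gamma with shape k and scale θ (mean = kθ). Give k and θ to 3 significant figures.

k ≈ 3.19, θ ≈ 22.1

For Gamma(k, scale θ): mean = kθ, variance = kθ², so CV = 1/√k.
CV = 0.56, hence k = 1/CV² = 3.19.
Then θ = mean/k = 70.6/3.19 = 22.1.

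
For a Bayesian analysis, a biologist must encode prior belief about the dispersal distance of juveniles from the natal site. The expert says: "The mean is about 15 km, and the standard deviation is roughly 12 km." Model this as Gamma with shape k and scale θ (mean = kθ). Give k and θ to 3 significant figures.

k ≈ 1.56, θ ≈ 9.6

For Gamma(k, scale θ): mean = kθ, variance = kθ², so CV = 1/√k.
CV = SD/mean = 12/15 = 0.8, hence k = 1/CV² = 1.56.
Then θ = mean/k = 15/1.56 = 9.6.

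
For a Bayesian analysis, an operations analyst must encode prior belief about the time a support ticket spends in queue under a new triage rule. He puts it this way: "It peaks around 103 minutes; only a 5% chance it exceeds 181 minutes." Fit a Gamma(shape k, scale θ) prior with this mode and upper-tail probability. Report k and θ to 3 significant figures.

k ≈ 9.78, θ ≈ 11.7

Gamma(k,θ) with k>1 has mode (k−1)θ, so θ = 103/(k−1).
Need P(X < 181) = 0.95 with θ tied to k this way. Start at k = 2, θ = 103: P(X<181) ≈ 0.524.
Too low — raise k to concentrate. Iterating converges to k ≈ 9.78.
Then θ = 103/(9.78−1) ≈ 11.7.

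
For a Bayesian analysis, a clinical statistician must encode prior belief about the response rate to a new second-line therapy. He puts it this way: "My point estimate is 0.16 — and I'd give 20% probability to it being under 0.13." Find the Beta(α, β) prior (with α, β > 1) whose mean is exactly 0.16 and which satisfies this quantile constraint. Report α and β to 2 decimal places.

α ≈ 17.45, β ≈ 91.59

With mean 0.16 fixed, write α = 0.16s, β = 0.84s where s = α+β.
Need P(θ < 0.13) = 0.2 under Beta(0.16s, 0.84s). Normal approximation: (q−m)/√(m(1−m)/s) ≈ z_{0.2} = -0.842, so s ≈ 0.16·0.84·(-0.842)²/(0.13−0.16)² = 105.8.
At s = 105.8: P(θ<0.13) ≈ 0.204. Adjusting to match 0.2 gives s ≈ 109.04.
So α = 0.16·109.04 ≈ 17.45, β = 0.84·109.04 ≈ 91.59.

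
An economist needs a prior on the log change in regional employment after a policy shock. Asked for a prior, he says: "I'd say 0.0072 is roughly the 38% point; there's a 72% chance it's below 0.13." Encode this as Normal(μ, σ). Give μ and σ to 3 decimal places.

μ = 0.049, σ = 0.138

The p-quantile of Normal(μ,σ) is μ + z_p·σ, with z_{0.38} = -0.3055 and z_{0.72} = 0.5828.
Eliminate σ: μ = (z₂·x₁ − z₁·x₂)/(z₂ − z₁) = (0.5828·0.0072 − (-0.3055)·0.13)/0.8883 = 0.049.
Then σ = (x₂ − x₁)/(z₂ − z₁) = (0.13 − 0.0072)/0.8883 = 0.138.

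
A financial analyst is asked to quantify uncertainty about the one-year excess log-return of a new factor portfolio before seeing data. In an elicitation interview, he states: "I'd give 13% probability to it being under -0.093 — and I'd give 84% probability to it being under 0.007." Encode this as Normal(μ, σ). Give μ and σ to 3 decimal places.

μ = -0.040, σ = 0.047

The p-quantile of Normal(μ,σ) is μ + z_p·σ, with z_{0.13} = -1.126 and z_{0.84} = 0.9945.
Eliminate σ: μ = (z₂·x₁ − z₁·x₂)/(z₂ − z₁) = (0.9945·-0.093 − (-1.126)·0.007)/2.121 = -0.040.
Then σ = (x₂ − x₁)/(z₂ − z₁) = (0.007 − -0.093)/2.121 = 0.047.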